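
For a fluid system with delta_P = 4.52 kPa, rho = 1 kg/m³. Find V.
Formula: V = \sqrt{\frac{2 \Delta P}{\rho}}
V = √(2·(4.52·1000)/1) = 95.08 m/s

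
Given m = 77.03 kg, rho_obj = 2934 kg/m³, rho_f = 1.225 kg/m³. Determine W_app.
Formula: W_{app} = mg\left(1 - \frac{\rho_f}{\rho_{obj}}\right)
W_app = 77.03·9.81·(1 − 1.225/2934) = 755.3 N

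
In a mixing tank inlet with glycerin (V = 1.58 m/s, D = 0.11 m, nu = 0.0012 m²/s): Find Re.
Formula: Re = \frac{V D}{\nu}
Re = 1.58·0.11/0.0012 = 144.8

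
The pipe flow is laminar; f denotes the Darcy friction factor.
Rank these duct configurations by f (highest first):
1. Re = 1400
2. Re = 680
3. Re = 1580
Case 1: f = 0.04571
Case 2: f = 0.09412
Case 3: f = 0.04051
Ranking (highest first): 2, 1, 3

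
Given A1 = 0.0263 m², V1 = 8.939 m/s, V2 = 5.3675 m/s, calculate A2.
Formula: V_2 = \frac{A_1 V_1}{A_2}
Substituting knowns: 5.3675 = 0.0263·8.939/A2
Solving for A2: A2 = 0.0263·8.939/5.3675 = 0.0438 m²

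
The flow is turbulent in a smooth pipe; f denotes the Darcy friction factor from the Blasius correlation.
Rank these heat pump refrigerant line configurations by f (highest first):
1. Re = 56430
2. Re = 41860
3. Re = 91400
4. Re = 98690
Case 1: f = 0.0205
Case 2: f = 0.02209
Case 3: f = 0.01817
Case 4: f = 0.01783
Ranking (highest first): 2, 1, 3, 4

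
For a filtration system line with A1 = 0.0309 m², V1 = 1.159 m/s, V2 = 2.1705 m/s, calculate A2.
Formula: V_2 = \frac{A_1 V_1}{A_2}
Substituting knowns: 2.1705 = 0.0309·1.159/A2
Solving for A2: A2 = 0.0309·1.159/2.1705 = 0.0165 m²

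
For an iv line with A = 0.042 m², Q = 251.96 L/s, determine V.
Formula: Q = A V
Substituting knowns: 251.96 = 0.042·V·1000
Solving for V: V = (251.96/1000)/0.042 = 5.999 m/s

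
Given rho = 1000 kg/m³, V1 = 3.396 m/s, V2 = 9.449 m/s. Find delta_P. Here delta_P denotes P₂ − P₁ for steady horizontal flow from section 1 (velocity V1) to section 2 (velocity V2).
Formula: \Delta P = \frac{1}{2} \rho (V_1^2 - V_2^2)
delta_P = 0.5·1000·(3.396² − 9.449²)/1000 = -38.88 kPa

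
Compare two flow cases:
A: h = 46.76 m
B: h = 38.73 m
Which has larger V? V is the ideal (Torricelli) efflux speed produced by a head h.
V(A) = 30.29 m/s, V(B) = 27.57 m/s. Answer: A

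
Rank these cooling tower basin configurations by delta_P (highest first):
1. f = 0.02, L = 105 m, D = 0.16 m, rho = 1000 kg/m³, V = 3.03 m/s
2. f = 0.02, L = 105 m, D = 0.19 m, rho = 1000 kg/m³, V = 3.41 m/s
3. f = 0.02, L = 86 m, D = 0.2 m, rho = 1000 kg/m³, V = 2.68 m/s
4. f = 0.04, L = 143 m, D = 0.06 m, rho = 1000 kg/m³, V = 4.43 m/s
Case 1: delta_P = 60.25 kPa
Case 2: delta_P = 64.26 kPa
Case 3: delta_P = 30.88 kPa
Case 4: delta_P = 935.5 kPa
Ranking (highest first): 4, 2, 1, 3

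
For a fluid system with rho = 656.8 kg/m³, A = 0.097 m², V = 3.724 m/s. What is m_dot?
Formula: \dot{m} = \rho A V
m_dot = 656.8·0.097·3.724 = 237.3 kg/s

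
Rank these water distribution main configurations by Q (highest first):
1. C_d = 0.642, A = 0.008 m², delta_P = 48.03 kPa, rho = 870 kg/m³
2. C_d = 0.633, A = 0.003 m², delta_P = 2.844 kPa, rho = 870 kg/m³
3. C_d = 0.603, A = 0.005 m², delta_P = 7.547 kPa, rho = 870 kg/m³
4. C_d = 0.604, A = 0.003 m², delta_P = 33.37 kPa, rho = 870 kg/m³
Case 1: Q = 53.97 L/s
Case 2: Q = 4.856 L/s
Case 3: Q = 12.56 L/s
Case 4: Q = 15.87 L/s
Ranking (highest first): 1, 4, 3, 2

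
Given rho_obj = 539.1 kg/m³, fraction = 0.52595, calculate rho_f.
Formula: f_{sub} = \frac{\rho_{obj}}{\rho_f}
Substituting knowns: 0.52595 = 539.1/rho_f
Solving for rho_f: rho_f = 539.1/0.52595 = 1025 kg/m³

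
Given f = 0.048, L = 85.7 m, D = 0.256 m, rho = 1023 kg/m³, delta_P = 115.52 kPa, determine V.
Formula: \Delta P = f \frac{L}{D} \frac{\rho V^2}{2}
Substituting knowns: 115.52 = 0.048·(85.7/0.256)·0.5·1023·V²/1000
Solving for V: V = √((115.52·1000)/(0.048·(85.7/0.256)·0.5·1023)) = 3.749 m/s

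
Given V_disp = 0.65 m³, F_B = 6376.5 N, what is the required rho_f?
Formula: F_B = \rho_f g V_{disp}
Substituting knowns: 6376.5 = rho_f·9.81·0.65
Solving for rho_f: rho_f = 6376.5/(9.81·0.65) = 1000 kg/m³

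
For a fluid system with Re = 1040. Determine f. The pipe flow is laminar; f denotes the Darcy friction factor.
Formula: f = \frac{64}{Re}
f = 64/1040 = 0.06154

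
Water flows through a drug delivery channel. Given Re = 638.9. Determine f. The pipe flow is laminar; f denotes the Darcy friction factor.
Formula: f = \frac{64}{Re}
f = 64/638.9 = 0.1002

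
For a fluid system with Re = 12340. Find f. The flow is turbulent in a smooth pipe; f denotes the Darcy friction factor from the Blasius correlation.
Formula: f = \frac{0.316}{Re^{0.25}}
f = 0.316/12340^0.25 = 0.02998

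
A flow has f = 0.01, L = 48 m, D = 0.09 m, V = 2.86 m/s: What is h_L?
Formula: h_L = f \frac{L}{D} \frac{V^2}{2g}
h_L = 0.01·(48/0.09)·2.86²/(2·9.81) = 2.223 m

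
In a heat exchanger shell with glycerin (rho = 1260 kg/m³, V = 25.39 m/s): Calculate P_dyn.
Formula: P_{dyn} = \frac{1}{2} \rho V^2
P_dyn = 0.5·1260·25.39²/1000 = 406.1 kPa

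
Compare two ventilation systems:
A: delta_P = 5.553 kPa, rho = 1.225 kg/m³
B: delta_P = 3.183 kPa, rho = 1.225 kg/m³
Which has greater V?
V(A) = 95.22 m/s, V(B) = 72.09 m/s. Answer: A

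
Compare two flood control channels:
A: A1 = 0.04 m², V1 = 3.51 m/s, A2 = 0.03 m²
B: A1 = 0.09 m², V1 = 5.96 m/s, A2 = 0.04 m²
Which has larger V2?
V2(A) = 4.68 m/s, V2(B) = 13.41 m/s. Answer: B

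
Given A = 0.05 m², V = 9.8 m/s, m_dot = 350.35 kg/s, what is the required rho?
Formula: \dot{m} = \rho A V
Substituting knowns: 350.35 = rho·0.05·9.8
Solving for rho: rho = 350.35/(0.05·9.8) = 715 kg/m³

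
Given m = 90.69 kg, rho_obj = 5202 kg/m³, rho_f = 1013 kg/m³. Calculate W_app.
Formula: W_{app} = mg\left(1 - \frac{\rho_f}{\rho_{obj}}\right)
W_app = 90.69·9.81·(1 − 1013/5202) = 716.4 N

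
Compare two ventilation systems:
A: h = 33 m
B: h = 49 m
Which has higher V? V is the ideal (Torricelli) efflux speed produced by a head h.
V(A) = 25.45 m/s, V(B) = 31.01 m/s. Answer: B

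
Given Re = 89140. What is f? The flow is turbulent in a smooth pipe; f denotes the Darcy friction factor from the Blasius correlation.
Formula: f = \frac{0.316}{Re^{0.25}}
f = 0.316/89140^0.25 = 0.01829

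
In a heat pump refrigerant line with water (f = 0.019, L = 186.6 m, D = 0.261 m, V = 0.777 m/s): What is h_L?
Formula: h_L = f \frac{L}{D} \frac{V^2}{2g}
h_L = 0.019·(186.6/0.261)·0.777²/(2·9.81) = 0.418 m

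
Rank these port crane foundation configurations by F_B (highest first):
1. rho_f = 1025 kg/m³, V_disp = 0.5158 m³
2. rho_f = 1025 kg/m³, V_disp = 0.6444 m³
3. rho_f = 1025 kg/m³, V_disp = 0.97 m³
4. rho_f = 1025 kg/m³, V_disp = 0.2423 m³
Case 1: F_B = 5186 N
Case 2: F_B = 6480 N
Case 3: F_B = 9754 N
Case 4: F_B = 2436 N
Ranking (highest first): 3, 2, 1, 4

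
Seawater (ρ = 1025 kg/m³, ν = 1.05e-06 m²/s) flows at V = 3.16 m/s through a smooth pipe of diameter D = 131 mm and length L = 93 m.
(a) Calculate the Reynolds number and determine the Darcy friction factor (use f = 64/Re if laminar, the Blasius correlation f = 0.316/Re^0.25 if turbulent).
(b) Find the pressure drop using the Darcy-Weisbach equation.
(a) Re = V·D/ν = 3.16·0.131/1.05e-06 = 394250 → turbulent (Re > 4000); f = 0.316/Re^0.25 = 0.316/394250^0.25 = 0.012611 (Blasius is strictly valid for Re ≲ 1e5; used here as the smooth-pipe estimate the problem specifies)
(b) Darcy-Weisbach: ΔP = f·(L/D)·½ρV²/1000 = 0.012611·(93/0.131)·½·1025·3.16²/1000 = 45.82 kPa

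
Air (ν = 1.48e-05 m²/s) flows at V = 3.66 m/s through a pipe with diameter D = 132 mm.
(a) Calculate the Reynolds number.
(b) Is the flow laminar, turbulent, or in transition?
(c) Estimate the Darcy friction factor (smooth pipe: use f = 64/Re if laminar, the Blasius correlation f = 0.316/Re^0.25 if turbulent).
(a) Re = V·D/ν = 3.66·0.132/1.48e-05 = 32643
(b) Flow regime: turbulent (Re > 4000)
(c) Friction factor: f = 0.316/Re^0.25 = 0.316/32643^0.25 = 0.02351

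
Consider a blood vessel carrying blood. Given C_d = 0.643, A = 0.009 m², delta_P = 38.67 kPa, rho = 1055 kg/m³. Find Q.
Formula: Q = C_d A \sqrt{\frac{2 \Delta P}{\rho}}
Q = 0.643·0.009·√(2·(38.67·1000)/1055)·1000 = 49.55 L/s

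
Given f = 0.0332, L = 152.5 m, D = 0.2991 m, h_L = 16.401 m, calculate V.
Formula: h_L = f \frac{L}{D} \frac{V^2}{2g}
Substituting knowns: 16.401 = 0.0332·(152.5/0.2991)·V²/(2·9.81)
Solving for V: V = √(16.401·2·9.81/(0.0332·(152.5/0.2991))) = 4.36 m/s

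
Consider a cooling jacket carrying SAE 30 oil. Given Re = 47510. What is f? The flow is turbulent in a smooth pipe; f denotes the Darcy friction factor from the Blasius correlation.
Formula: f = \frac{0.316}{Re^{0.25}}
f = 0.316/47510^0.25 = 0.0214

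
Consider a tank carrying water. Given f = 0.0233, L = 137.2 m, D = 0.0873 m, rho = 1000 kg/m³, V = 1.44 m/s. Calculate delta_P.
Formula: \Delta P = f \frac{L}{D} \frac{\rho V^2}{2}
delta_P = 0.0233·(137.2/0.0873)·0.5·1000·1.44²/1000 = 37.97 kPa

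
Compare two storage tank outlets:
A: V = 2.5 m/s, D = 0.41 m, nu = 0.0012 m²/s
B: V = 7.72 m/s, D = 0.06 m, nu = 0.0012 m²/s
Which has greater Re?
Re(A) = 854.2, Re(B) = 386. Answer: A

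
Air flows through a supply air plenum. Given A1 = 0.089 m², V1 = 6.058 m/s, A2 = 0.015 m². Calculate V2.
Formula: V_2 = \frac{A_1 V_1}{A_2}
V2 = 0.089·6.058/0.015 = 35.94 m/s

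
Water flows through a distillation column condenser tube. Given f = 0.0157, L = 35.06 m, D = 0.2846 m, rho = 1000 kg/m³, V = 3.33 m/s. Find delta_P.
Formula: \Delta P = f \frac{L}{D} \frac{\rho V^2}{2}
delta_P = 0.0157·(35.06/0.2846)·0.5·1000·3.33²/1000 = 10.72 kPa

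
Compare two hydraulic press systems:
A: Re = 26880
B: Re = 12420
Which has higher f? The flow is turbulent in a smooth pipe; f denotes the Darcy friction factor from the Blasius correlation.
f(A) = 0.02468, f(B) = 0.02993. Answer: B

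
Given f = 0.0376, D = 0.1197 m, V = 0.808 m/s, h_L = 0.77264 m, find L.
Formula: h_L = f \frac{L}{D} \frac{V^2}{2g}
Substituting knowns: 0.77264 = 0.0376·(L/0.1197)·0.808²/(2·9.81)
Solving for L: L = 0.77264·2·9.81·0.1197/(0.0376·0.808²) = 73.92 m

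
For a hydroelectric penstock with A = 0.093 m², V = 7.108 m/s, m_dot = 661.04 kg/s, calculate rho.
Formula: \dot{m} = \rho A V
Substituting knowns: 661.04 = rho·0.093·7.108
Solving for rho: rho = 661.04/(0.093·7.108) = 1000 kg/m³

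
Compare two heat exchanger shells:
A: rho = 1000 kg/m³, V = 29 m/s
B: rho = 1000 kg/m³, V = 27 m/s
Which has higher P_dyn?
P_dyn(A) = 420.5 kPa, P_dyn(B) = 364.5 kPa. Answer: A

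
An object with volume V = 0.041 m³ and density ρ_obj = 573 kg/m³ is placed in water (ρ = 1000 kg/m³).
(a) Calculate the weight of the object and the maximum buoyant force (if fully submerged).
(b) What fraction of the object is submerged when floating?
(a) W=rho_obj*g*V=573*9.81*0.041=230.5 N; F_B(max)=rho*g*V=1000*9.81*0.041=402.2 N
(b) Floating fraction=rho_obj/rho=573/1000=0.573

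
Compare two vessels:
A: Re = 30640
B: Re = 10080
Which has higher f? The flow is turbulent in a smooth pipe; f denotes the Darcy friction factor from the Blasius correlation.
f(A) = 0.02388, f(B) = 0.03154. Answer: B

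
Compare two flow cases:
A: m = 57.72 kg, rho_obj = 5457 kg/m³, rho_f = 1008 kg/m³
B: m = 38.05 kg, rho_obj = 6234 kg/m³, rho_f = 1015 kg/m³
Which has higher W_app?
W_app(A) = 461.6 N, W_app(B) = 312.5 N. Answer: A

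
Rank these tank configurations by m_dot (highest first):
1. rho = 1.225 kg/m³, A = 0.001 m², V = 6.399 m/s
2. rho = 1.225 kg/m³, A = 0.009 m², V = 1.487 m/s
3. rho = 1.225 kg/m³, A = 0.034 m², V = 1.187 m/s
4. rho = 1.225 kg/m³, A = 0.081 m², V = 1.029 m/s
Case 1: m_dot = 0.007839 kg/s
Case 2: m_dot = 0.01639 kg/s
Case 3: m_dot = 0.04944 kg/s
Case 4: m_dot = 0.1021 kg/s
Ranking (highest first): 4, 3, 2, 1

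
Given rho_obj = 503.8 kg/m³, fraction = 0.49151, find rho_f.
Formula: f_{sub} = \frac{\rho_{obj}}{\rho_f}
Substituting knowns: 0.49151 = 503.8/rho_f
Solving for rho_f: rho_f = 503.8/0.49151 = 1025 kg/m³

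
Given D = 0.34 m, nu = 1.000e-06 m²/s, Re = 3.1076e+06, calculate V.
Formula: Re = \frac{V D}{\nu}
Substituting knowns: 3.1076e+06 = V·0.34/1.000e-06
Solving for V: V = 3.1076e+06·1.000e-06/0.34 = 9.14 m/s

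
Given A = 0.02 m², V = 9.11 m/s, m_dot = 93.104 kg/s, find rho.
Formula: \dot{m} = \rho A V
Substituting knowns: 93.104 = rho·0.02·9.11
Solving for rho: rho = 93.104/(0.02·9.11) = 511 kg/m³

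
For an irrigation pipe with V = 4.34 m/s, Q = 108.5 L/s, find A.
Formula: Q = A V
Substituting knowns: 108.5 = A·4.34·1000
Solving for A: A = (108.5/1000)/4.34 = 0.025 m²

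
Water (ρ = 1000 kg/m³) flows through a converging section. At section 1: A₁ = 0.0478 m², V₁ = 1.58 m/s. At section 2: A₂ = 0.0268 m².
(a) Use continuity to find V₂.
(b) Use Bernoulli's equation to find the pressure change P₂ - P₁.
(a) Continuity: A₁V₁=A₂V₂ -> V₂=A₁V₁/A₂=0.0478*1.58/0.0268=2.82 m/s
(b) Bernoulli: P₂-P₁=0.5*rho*(V₁^2-V₂^2)/1000=0.5*1000*(1.58^2-2.82^2)/1000=-2.728 kPa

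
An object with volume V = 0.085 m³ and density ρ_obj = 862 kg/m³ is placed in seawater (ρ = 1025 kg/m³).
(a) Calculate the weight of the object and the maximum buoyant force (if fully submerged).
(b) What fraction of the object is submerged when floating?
(a) W=rho_obj*g*V=862*9.81*0.085=718.8 N; F_B(max)=rho*g*V=1025*9.81*0.085=854.7 N
(b) Floating fraction=rho_obj/rho=862/1025=0.841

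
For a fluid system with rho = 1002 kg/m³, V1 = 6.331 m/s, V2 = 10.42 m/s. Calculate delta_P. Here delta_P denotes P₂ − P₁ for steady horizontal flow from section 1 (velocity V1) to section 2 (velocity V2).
Formula: \Delta P = \frac{1}{2} \rho (V_1^2 - V_2^2)
delta_P = 0.5·1002·(6.331² − 10.42²)/1000 = -34.32 kPa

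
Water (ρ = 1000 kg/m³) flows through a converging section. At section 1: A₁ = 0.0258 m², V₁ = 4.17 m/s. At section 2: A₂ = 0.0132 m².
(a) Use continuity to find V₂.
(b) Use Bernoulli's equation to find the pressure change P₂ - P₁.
(a) Continuity: A₁V₁=A₂V₂ -> V₂=A₁V₁/A₂=0.0258*4.17/0.0132=8.15 m/s
(b) Bernoulli: P₂-P₁=0.5*rho*(V₁^2-V₂^2)/1000=0.5*1000*(4.17^2-8.15^2)/1000=-24.52 kPa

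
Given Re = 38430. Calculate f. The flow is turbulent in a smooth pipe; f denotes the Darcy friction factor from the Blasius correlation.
Formula: f = \frac{0.316}{Re^{0.25}}
f = 0.316/38430^0.25 = 0.02257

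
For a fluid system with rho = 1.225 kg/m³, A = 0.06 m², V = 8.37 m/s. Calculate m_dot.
Formula: \dot{m} = \rho A V
m_dot = 1.225·0.06·8.37 = 0.6152 kg/s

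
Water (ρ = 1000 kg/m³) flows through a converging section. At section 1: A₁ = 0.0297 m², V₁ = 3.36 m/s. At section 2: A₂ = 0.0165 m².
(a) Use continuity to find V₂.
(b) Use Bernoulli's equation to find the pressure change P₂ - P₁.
(a) Continuity: A₁V₁=A₂V₂ -> V₂=A₁V₁/A₂=0.0297*3.36/0.0165=6.05 m/s
(b) Bernoulli: P₂-P₁=0.5*rho*(V₁^2-V₂^2)/1000=0.5*1000*(3.36^2-6.05^2)/1000=-12.66 kPa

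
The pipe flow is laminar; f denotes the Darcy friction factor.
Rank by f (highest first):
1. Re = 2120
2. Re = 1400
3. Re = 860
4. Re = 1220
Case 1: f = 0.03019
Case 2: f = 0.04571
Case 3: f = 0.07442
Case 4: f = 0.05246
Ranking (highest first): 3, 4, 2, 1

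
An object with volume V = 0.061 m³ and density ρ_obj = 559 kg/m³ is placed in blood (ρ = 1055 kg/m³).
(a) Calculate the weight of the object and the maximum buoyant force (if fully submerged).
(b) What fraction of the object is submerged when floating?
(a) W=rho_obj*g*V=559*9.81*0.061=334.5 N; F_B(max)=rho*g*V=1055*9.81*0.061=631.3 N
(b) Floating fraction=rho_obj/rho=559/1055=0.530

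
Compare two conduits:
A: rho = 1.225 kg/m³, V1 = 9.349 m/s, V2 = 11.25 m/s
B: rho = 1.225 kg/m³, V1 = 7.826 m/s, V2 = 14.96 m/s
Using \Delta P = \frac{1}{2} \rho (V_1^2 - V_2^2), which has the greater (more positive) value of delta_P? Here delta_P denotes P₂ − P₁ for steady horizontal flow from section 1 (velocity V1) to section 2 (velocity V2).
delta_P(A) = -0.02398 kPa, delta_P(B) = -0.09957 kPa. Answer: A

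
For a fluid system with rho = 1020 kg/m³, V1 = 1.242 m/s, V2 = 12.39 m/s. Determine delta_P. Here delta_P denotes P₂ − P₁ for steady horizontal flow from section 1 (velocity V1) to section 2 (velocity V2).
Formula: \Delta P = \frac{1}{2} \rho (V_1^2 - V_2^2)
delta_P = 0.5·1020·(1.242² − 12.39²)/1000 = -77.5 kPa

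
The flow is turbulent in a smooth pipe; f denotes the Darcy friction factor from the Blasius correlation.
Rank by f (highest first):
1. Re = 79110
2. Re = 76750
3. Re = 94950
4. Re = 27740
Case 1: f = 0.01884
Case 2: f = 0.01899
Case 3: f = 0.018
Case 4: f = 0.02449
Ranking (highest first): 4, 2, 1, 3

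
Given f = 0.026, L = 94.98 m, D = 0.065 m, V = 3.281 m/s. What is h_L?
Formula: h_L = f \frac{L}{D} \frac{V^2}{2g}
h_L = 0.026·(94.98/0.065)·3.281²/(2·9.81) = 20.85 m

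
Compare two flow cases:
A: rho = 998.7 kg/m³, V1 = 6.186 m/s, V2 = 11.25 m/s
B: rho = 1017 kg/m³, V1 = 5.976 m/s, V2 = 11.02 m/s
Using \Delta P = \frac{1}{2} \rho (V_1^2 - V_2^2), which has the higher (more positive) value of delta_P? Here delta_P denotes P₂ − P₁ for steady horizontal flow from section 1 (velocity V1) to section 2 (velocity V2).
delta_P(A) = -44.09 kPa, delta_P(B) = -43.59 kPa. Answer: B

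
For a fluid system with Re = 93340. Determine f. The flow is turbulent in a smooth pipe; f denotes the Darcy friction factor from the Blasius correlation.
Formula: f = \frac{0.316}{Re^{0.25}}
f = 0.316/93340^0.25 = 0.01808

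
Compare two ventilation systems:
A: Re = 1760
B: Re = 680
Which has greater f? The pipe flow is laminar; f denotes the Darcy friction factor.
f(A) = 0.03636, f(B) = 0.09412. Answer: B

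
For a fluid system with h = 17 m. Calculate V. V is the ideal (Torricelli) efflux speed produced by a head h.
Formula: V = \sqrt{2 g h}
V = √(2·9.81·17) = 18.26 m/s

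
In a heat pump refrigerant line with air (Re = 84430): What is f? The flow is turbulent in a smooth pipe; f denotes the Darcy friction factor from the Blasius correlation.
Formula: f = \frac{0.316}{Re^{0.25}}
f = 0.316/84430^0.25 = 0.01854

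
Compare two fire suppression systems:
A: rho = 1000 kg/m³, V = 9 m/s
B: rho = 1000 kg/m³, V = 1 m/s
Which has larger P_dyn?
P_dyn(A) = 40.5 kPa, P_dyn(B) = 0.5 kPa. Answer: A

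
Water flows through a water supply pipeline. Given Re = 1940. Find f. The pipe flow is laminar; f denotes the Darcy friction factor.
Formula: f = \frac{64}{Re}
f = 64/1940 = 0.03299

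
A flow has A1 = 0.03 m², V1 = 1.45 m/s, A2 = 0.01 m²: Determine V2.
Formula: V_2 = \frac{A_1 V_1}{A_2}
V2 = 0.03·1.45/0.01 = 4.35 m/s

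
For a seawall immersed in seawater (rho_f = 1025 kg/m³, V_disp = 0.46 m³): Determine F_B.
Formula: F_B = \rho_f g V_{disp}
F_B = 1025·9.81·0.46 = 4625 N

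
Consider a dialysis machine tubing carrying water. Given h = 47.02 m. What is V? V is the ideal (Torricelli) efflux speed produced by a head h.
Formula: V = \sqrt{2 g h}
V = √(2·9.81·47.02) = 30.37 m/s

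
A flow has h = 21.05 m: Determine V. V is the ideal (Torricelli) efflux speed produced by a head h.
Formula: V = \sqrt{2 g h}
V = √(2·9.81·21.05) = 20.32 m/s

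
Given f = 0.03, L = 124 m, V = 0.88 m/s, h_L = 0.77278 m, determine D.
Formula: h_L = f \frac{L}{D} \frac{V^2}{2g}
Substituting knowns: 0.77278 = 0.03·(124/D)·0.88²/(2·9.81)
Solving for D: D = 0.03·124·0.88²/(2·9.81·0.77278) = 0.19 m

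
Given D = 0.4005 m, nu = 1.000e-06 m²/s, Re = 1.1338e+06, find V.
Formula: Re = \frac{V D}{\nu}
Substituting knowns: 1.1338e+06 = V·0.4005/1.000e-06
Solving for V: V = 1.1338e+06·1.000e-06/0.4005 = 2.831 m/s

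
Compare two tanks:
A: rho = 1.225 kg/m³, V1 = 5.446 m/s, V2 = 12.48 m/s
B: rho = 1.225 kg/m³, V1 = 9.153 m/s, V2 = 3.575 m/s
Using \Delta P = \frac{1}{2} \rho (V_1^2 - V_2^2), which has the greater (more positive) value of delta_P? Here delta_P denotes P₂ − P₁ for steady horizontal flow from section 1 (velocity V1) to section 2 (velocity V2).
delta_P(A) = -0.07723 kPa, delta_P(B) = 0.04349 kPa. Answer: B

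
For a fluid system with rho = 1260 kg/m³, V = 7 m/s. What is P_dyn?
Formula: P_{dyn} = \frac{1}{2} \rho V^2
P_dyn = 0.5·1260·7²/1000 = 30.87 kPa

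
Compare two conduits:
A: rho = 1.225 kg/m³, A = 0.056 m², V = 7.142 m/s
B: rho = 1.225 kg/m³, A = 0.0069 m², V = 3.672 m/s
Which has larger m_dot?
m_dot(A) = 0.4899 kg/s, m_dot(B) = 0.03104 kg/s. Answer: A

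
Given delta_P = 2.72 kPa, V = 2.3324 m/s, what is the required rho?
Formula: V = \sqrt{\frac{2 \Delta P}{\rho}}
Substituting knowns: 2.3324 = √(2·(2.72·1000)/rho)
Solving for rho: rho = 2·(2.72·1000)/2.3324² = 1000 kg/m³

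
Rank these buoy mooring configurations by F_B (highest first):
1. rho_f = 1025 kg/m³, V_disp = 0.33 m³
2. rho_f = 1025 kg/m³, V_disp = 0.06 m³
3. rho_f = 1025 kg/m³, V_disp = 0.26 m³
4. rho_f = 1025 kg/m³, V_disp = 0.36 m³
Case 1: F_B = 3318 N
Case 2: F_B = 603.3 N
Case 3: F_B = 2614 N
Case 4: F_B = 3620 N
Ranking (highest first): 4, 1, 3, 2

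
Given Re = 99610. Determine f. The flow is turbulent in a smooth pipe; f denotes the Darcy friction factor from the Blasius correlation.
Formula: f = \frac{0.316}{Re^{0.25}}
f = 0.316/99610^0.25 = 0.01779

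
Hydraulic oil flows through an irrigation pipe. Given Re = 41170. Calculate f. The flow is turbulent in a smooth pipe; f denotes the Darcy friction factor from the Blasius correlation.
Formula: f = \frac{0.316}{Re^{0.25}}
f = 0.316/41170^0.25 = 0.02218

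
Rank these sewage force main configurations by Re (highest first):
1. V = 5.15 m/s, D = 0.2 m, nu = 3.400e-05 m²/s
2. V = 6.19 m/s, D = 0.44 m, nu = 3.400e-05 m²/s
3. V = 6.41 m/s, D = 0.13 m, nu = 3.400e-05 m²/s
Case 1: Re = 30294
Case 2: Re = 80106
Case 3: Re = 24509
Ranking (highest first): 2, 1, 3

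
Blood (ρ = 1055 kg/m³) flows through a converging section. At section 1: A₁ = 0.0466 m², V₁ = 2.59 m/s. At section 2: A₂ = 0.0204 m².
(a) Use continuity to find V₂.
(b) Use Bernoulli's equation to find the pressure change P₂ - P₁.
(a) Continuity: A₁V₁=A₂V₂ -> V₂=A₁V₁/A₂=0.0466*2.59/0.0204=5.92 m/s
(b) Bernoulli: P₂-P₁=0.5*rho*(V₁^2-V₂^2)/1000=0.5*1055*(2.59^2-5.92^2)/1000=-14.95 kPa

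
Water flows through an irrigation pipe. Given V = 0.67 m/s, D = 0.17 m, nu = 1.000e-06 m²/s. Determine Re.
Formula: Re = \frac{V D}{\nu}
Re = 0.67·0.17/1.000e-06 = 113900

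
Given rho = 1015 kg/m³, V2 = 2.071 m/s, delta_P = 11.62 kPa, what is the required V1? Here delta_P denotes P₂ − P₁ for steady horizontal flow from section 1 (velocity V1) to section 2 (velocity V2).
Formula: \Delta P = \frac{1}{2} \rho (V_1^2 - V_2^2)
Substituting knowns: 11.62 = 0.5·1015·(V1² − 2.071²)/1000
Solving for V1: V1 = √(2.071² + 2·(11.62·1000)/1015) = 5.214 m/s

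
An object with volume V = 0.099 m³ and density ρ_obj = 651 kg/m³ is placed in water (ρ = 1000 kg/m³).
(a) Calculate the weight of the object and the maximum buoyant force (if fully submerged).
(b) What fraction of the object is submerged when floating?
(a) W=rho_obj*g*V=651*9.81*0.099=632.2 N; F_B(max)=rho*g*V=1000*9.81*0.099=971.2 N
(b) Floating fraction=rho_obj/rho=651/1000=0.651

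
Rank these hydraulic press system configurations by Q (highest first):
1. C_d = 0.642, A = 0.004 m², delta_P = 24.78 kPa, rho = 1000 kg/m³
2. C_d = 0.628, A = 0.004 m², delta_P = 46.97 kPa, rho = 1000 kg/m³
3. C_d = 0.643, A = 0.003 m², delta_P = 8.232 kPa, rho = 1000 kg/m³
Case 1: Q = 18.08 L/s
Case 2: Q = 24.35 L/s
Case 3: Q = 7.827 L/s
Ranking (highest first): 2, 1, 3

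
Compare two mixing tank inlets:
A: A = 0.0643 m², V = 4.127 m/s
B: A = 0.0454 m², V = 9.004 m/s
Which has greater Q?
Q(A) = 265.4 L/s, Q(B) = 408.8 L/s. Answer: B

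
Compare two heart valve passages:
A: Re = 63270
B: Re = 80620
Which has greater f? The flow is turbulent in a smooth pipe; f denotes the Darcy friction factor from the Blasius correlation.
f(A) = 0.01992, f(B) = 0.01875. Answer: A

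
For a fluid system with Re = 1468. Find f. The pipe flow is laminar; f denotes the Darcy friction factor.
Formula: f = \frac{64}{Re}
f = 64/1468 = 0.0436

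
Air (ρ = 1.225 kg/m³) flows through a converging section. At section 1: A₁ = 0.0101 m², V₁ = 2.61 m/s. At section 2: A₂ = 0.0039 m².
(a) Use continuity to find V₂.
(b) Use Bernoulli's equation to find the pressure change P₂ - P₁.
(a) Continuity: A₁V₁=A₂V₂ -> V₂=A₁V₁/A₂=0.0101*2.61/0.0039=6.76 m/s
(b) Bernoulli: P₂-P₁=0.5*rho*(V₁^2-V₂^2)/1000=0.5*1.225*(2.61^2-6.76^2)/1000=-0.02382 kPa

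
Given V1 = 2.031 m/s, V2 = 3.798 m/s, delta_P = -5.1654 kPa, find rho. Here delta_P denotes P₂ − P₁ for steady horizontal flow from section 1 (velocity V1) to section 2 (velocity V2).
Formula: \Delta P = \frac{1}{2} \rho (V_1^2 - V_2^2)
Substituting knowns: -5.1654 = 0.5·rho·(2.031² − 3.798²)/1000
Solving for rho: rho = 2·(-5.1654·1000)/(2.031² − 3.798²) = 1003 kg/m³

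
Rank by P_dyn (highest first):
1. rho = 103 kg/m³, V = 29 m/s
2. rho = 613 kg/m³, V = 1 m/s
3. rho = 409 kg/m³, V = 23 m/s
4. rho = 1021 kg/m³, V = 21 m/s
Case 1: P_dyn = 43.31 kPa
Case 2: P_dyn = 0.3065 kPa
Case 3: P_dyn = 108.2 kPa
Case 4: P_dyn = 225.1 kPa
Ranking (highest first): 4, 3, 1, 2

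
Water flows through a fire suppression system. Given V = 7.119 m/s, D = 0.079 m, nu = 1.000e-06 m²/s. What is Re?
Formula: Re = \frac{V D}{\nu}
Re = 7.119·0.079/1.000e-06 = 562401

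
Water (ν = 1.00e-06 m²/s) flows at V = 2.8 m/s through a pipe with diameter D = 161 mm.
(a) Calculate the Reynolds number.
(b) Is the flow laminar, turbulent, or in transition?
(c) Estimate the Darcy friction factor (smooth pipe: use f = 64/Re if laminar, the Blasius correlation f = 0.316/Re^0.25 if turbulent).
(a) Re = V·D/ν = 2.8·0.161/1.00e-06 = 450800
(b) Flow regime: turbulent (Re > 4000)
(c) Friction factor: f = 0.316/Re^0.25 = 0.316/450800^0.25 = 0.0122 (Blasius is strictly valid for Re ≲ 1e5; used here as the smooth-pipe estimate the problem specifies)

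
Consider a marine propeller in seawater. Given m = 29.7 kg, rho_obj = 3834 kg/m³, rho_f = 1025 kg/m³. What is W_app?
Formula: W_{app} = mg\left(1 - \frac{\rho_f}{\rho_{obj}}\right)
W_app = 29.7·9.81·(1 − 1025/3834) = 213.5 N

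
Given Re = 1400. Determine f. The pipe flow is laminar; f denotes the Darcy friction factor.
Formula: f = \frac{64}{Re}
f = 64/1400 = 0.04571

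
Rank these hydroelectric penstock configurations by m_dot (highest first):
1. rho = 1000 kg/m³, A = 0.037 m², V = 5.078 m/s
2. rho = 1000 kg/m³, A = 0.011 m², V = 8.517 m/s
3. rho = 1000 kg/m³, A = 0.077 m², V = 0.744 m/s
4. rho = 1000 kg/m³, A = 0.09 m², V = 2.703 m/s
Case 1: m_dot = 187.9 kg/s
Case 2: m_dot = 93.69 kg/s
Case 3: m_dot = 57.29 kg/s
Case 4: m_dot = 243.3 kg/s
Ranking (highest first): 4, 1, 2, 3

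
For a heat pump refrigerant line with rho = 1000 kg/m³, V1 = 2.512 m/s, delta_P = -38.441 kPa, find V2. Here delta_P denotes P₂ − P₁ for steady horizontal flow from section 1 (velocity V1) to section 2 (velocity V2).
Formula: \Delta P = \frac{1}{2} \rho (V_1^2 - V_2^2)
Substituting knowns: -38.441 = 0.5·1000·(2.512² − V2²)/1000
Solving for V2: V2 = √(2.512² − 2·(-38.441·1000)/1000) = 9.121 m/s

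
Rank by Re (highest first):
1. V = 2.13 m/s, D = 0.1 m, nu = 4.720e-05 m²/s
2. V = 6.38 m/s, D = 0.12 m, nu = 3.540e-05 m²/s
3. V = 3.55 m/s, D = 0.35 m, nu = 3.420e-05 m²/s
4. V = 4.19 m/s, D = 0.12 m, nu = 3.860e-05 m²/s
Case 1: Re = 4513
Case 2: Re = 21627
Case 3: Re = 36330
Case 4: Re = 13026
Ranking (highest first): 3, 2, 4, 1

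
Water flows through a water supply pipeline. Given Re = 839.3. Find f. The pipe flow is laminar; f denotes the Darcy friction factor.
Formula: f = \frac{64}{Re}
f = 64/839.3 = 0.07625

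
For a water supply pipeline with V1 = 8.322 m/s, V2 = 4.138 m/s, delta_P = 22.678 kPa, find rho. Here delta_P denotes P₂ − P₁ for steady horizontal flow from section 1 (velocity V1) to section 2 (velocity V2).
Formula: \Delta P = \frac{1}{2} \rho (V_1^2 - V_2^2)
Substituting knowns: 22.678 = 0.5·rho·(8.322² − 4.138²)/1000
Solving for rho: rho = 2·(22.678·1000)/(8.322² − 4.138²) = 870 kg/m³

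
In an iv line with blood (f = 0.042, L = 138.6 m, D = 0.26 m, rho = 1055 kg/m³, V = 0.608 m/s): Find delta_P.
Formula: \Delta P = f \frac{L}{D} \frac{\rho V^2}{2}
delta_P = 0.042·(138.6/0.26)·0.5·1055·0.608²/1000 = 4.366 kPa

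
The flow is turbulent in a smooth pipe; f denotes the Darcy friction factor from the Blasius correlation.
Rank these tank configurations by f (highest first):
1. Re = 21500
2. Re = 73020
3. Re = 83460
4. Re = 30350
Case 1: f = 0.0261
Case 2: f = 0.01922
Case 3: f = 0.01859
Case 4: f = 0.02394
Ranking (highest first): 1, 4, 2, 3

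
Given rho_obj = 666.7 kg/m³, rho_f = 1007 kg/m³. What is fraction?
Formula: f_{sub} = \frac{\rho_{obj}}{\rho_f}
fraction = 666.7/1007 = 0.6621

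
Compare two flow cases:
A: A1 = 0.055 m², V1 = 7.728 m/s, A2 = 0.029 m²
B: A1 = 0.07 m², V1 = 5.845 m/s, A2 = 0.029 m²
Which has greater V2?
V2(A) = 14.66 m/s, V2(B) = 14.11 m/s. Answer: A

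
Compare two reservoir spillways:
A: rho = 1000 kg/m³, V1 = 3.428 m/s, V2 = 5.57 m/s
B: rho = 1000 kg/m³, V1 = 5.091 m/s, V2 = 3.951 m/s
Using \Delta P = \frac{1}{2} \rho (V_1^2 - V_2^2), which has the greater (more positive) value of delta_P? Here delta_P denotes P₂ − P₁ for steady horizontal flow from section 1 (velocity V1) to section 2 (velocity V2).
delta_P(A) = -9.637 kPa, delta_P(B) = 5.154 kPa. Answer: B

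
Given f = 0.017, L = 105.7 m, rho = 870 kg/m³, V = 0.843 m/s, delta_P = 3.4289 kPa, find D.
Formula: \Delta P = f \frac{L}{D} \frac{\rho V^2}{2}
Substituting knowns: 3.4289 = 0.017·(105.7/D)·0.5·870·0.843²/1000
Solving for D: D = 0.017·105.7·0.5·870·0.843²/(3.4289·1000) = 0.162 m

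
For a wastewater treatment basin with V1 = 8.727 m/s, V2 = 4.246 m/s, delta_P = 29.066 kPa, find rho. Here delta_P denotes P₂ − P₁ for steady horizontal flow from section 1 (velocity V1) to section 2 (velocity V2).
Formula: \Delta P = \frac{1}{2} \rho (V_1^2 - V_2^2)
Substituting knowns: 29.066 = 0.5·rho·(8.727² − 4.246²)/1000
Solving for rho: rho = 2·(29.066·1000)/(8.727² − 4.246²) = 1000 kg/m³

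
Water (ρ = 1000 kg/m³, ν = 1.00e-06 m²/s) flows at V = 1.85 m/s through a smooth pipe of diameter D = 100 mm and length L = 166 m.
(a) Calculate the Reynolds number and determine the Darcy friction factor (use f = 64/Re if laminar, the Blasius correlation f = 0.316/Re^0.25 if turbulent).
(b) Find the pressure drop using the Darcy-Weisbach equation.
(a) Re = V·D/ν = 1.85·0.1/1.00e-06 = 185000 → turbulent (Re > 4000); f = 0.316/Re^0.25 = 0.316/185000^0.25 = 0.015237 (Blasius is strictly valid for Re ≲ 1e5; used here as the smooth-pipe estimate the problem specifies)
(b) Darcy-Weisbach: ΔP = f·(L/D)·½ρV²/1000 = 0.015237·(166/0.100)·½·1000·1.85²/1000 = 43.28 kPa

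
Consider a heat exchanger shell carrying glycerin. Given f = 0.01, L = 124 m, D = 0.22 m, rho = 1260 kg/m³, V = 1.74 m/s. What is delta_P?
Formula: \Delta P = f \frac{L}{D} \frac{\rho V^2}{2}
delta_P = 0.01·(124/0.22)·0.5·1260·1.74²/1000 = 10.75 kPa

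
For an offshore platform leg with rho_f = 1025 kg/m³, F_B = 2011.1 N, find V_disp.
Formula: F_B = \rho_f g V_{disp}
Substituting knowns: 2011.1 = 1025·9.81·V_disp
Solving for V_disp: V_disp = 2011.1/(1025·9.81) = 0.2 m³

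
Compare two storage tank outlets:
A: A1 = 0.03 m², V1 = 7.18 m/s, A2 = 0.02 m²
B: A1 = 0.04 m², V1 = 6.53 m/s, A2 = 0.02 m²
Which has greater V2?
V2(A) = 10.77 m/s, V2(B) = 13.06 m/s. Answer: B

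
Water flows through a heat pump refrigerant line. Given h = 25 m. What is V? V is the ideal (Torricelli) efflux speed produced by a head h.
Formula: V = \sqrt{2 g h}
V = √(2·9.81·25) = 22.15 m/s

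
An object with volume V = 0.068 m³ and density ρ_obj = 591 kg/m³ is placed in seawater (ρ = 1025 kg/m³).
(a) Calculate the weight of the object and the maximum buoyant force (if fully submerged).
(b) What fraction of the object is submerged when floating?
(a) W=rho_obj*g*V=591*9.81*0.068=394.2 N; F_B(max)=rho*g*V=1025*9.81*0.068=683.8 N
(b) Floating fraction=rho_obj/rho=591/1025=0.577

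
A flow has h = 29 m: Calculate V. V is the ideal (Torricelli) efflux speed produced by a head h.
Formula: V = \sqrt{2 g h}
V = √(2·9.81·29) = 23.85 m/s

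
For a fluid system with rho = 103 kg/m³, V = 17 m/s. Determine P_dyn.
Formula: P_{dyn} = \frac{1}{2} \rho V^2
P_dyn = 0.5·103·17²/1000 = 14.88 kPa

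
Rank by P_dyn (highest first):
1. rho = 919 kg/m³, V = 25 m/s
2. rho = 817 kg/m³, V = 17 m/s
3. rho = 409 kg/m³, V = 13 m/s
Case 1: P_dyn = 287.2 kPa
Case 2: P_dyn = 118.1 kPa
Case 3: P_dyn = 34.56 kPa
Ranking (highest first): 1, 2, 3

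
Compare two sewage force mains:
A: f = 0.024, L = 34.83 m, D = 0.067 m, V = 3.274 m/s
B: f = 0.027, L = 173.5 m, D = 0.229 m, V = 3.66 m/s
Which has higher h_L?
h_L(A) = 6.816 m, h_L(B) = 13.97 m. Answer: B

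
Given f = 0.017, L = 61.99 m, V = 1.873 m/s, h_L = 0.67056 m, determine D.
Formula: h_L = f \frac{L}{D} \frac{V^2}{2g}
Substituting knowns: 0.67056 = 0.017·(61.99/D)·1.873²/(2·9.81)
Solving for D: D = 0.017·61.99·1.873²/(2·9.81·0.67056) = 0.281 m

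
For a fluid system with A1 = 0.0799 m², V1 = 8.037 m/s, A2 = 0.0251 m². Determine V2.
Formula: V_2 = \frac{A_1 V_1}{A_2}
V2 = 0.0799·8.037/0.0251 = 25.58 m/s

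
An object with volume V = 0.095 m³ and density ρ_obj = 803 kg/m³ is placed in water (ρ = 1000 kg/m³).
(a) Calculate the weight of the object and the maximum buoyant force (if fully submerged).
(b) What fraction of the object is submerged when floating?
(a) W=rho_obj*g*V=803*9.81*0.095=748.4 N; F_B(max)=rho*g*V=1000*9.81*0.095=932.0 N
(b) Floating fraction=rho_obj/rho=803/1000=0.803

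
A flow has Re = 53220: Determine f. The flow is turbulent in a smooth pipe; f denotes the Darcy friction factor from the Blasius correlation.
Formula: f = \frac{0.316}{Re^{0.25}}
f = 0.316/53220^0.25 = 0.02081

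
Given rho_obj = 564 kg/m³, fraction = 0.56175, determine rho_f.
Formula: f_{sub} = \frac{\rho_{obj}}{\rho_f}
Substituting knowns: 0.56175 = 564/rho_f
Solving for rho_f: rho_f = 564/0.56175 = 1004 kg/m³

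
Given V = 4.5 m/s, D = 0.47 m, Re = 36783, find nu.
Formula: Re = \frac{V D}{\nu}
Substituting knowns: 36783 = 4.5·0.47/nu
Solving for nu: nu = 4.5·0.47/36783 = 5.750e-05 m²/s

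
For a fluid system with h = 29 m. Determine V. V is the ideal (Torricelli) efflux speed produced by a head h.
Formula: V = \sqrt{2 g h}
V = √(2·9.81·29) = 23.85 m/s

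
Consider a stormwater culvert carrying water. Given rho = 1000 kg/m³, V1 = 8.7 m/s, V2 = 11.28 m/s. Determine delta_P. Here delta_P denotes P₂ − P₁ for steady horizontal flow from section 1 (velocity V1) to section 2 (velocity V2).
Formula: \Delta P = \frac{1}{2} \rho (V_1^2 - V_2^2)
delta_P = 0.5·1000·(8.7² − 11.28²)/1000 = -25.77 kPa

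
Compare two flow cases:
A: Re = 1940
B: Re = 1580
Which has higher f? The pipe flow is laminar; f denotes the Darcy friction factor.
f(A) = 0.03299, f(B) = 0.04051. Answer: B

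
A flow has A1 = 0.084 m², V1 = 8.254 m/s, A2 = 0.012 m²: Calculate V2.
Formula: V_2 = \frac{A_1 V_1}{A_2}
V2 = 0.084·8.254/0.012 = 57.78 m/s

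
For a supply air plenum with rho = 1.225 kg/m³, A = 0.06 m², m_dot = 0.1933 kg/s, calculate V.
Formula: \dot{m} = \rho A V
Substituting knowns: 0.1933 = 1.225·0.06·V
Solving for V: V = 0.1933/(1.225·0.06) = 2.63 m/s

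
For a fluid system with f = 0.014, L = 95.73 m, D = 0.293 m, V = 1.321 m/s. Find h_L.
Formula: h_L = f \frac{L}{D} \frac{V^2}{2g}
h_L = 0.014·(95.73/0.293)·1.321²/(2·9.81) = 0.4068 m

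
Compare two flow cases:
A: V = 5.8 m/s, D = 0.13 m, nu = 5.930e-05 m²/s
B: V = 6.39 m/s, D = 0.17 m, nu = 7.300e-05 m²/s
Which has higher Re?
Re(A) = 12715, Re(B) = 14881. Answer: B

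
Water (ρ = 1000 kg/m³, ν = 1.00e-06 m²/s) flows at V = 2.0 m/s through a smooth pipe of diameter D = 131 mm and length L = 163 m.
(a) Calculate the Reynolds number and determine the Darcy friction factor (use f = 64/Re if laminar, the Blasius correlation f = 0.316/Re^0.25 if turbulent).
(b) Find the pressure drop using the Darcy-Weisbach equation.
(a) Re = V·D/ν = 2.0·0.131/1.00e-06 = 262000 → turbulent (Re > 4000); f = 0.316/Re^0.25 = 0.316/262000^0.25 = 0.013967 (Blasius is strictly valid for Re ≲ 1e5; used here as the smooth-pipe estimate the problem specifies)
(b) Darcy-Weisbach: ΔP = f·(L/D)·½ρV²/1000 = 0.013967·(163/0.131)·½·1000·2.0²/1000 = 34.76 kPa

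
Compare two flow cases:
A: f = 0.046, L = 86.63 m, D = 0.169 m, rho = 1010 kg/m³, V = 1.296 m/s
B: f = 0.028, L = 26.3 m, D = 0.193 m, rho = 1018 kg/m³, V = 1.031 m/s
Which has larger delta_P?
delta_P(A) = 20 kPa, delta_P(B) = 2.064 kPa. Answer: A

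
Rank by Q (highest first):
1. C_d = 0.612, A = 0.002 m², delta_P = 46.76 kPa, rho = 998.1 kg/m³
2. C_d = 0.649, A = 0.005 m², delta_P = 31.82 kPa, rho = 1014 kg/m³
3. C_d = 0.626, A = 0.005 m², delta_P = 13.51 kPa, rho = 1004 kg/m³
Case 1: Q = 11.85 L/s
Case 2: Q = 25.71 L/s
Case 3: Q = 16.24 L/s
Ranking (highest first): 2, 3, 1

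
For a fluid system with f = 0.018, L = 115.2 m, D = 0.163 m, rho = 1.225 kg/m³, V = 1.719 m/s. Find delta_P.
Formula: \Delta P = f \frac{L}{D} \frac{\rho V^2}{2}
delta_P = 0.018·(115.2/0.163)·0.5·1.225·1.719²/1000 = 0.02302 kPa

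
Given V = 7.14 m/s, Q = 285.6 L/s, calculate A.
Formula: Q = A V
Substituting knowns: 285.6 = A·7.14·1000
Solving for A: A = (285.6/1000)/7.14 = 0.04 m²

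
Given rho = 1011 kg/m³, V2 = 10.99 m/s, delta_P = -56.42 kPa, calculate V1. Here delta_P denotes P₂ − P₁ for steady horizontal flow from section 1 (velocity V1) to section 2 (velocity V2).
Formula: \Delta P = \frac{1}{2} \rho (V_1^2 - V_2^2)
Substituting knowns: -56.42 = 0.5·1011·(V1² − 10.99²)/1000
Solving for V1: V1 = √(10.99² + 2·(-56.42·1000)/1011) = 3.028 m/s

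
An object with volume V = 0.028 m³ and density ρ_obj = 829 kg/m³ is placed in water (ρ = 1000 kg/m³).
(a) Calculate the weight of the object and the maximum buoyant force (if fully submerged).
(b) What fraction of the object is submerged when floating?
(a) W=rho_obj*g*V=829*9.81*0.028=227.7 N; F_B(max)=rho*g*V=1000*9.81*0.028=274.7 N
(b) Floating fraction=rho_obj/rho=829/1000=0.829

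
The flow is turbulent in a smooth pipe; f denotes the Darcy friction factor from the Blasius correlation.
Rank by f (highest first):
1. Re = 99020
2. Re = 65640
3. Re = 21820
Case 1: f = 0.01781
Case 2: f = 0.01974
Case 3: f = 0.026
Ranking (highest first): 3, 2, 1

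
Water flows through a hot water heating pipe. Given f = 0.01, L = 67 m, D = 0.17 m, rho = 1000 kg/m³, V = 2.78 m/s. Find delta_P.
Formula: \Delta P = f \frac{L}{D} \frac{\rho V^2}{2}
delta_P = 0.01·(67/0.17)·0.5·1000·2.78²/1000 = 15.23 kPa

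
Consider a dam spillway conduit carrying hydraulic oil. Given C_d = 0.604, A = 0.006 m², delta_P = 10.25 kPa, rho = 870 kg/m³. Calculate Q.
Formula: Q = C_d A \sqrt{\frac{2 \Delta P}{\rho}}
Q = 0.604·0.006·√(2·(10.25·1000)/870)·1000 = 17.59 L/s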